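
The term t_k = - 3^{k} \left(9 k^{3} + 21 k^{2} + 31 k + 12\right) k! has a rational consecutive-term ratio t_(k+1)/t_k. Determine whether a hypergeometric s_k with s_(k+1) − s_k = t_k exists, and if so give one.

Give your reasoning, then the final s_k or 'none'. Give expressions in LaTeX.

s_k = - 3^{k} \left(3 k^{2} - k + 3\right) k!

r(k) = 3*(9*k**4 + 57*k**3 + 148*k**2 + 173*k + 73)/(9*k**3 + 21*k**2 + 31*k + 12) after simplifying.
Gosper form: A/B · C(k+1)/C(k) with A=3*k + 3, B=1, C=k**3 + 7*k**2/3 + 31*k/9 + 4/3.
f must satisfy (3*k + 3)·f(k+1) − (1)·f(k) = k**3 + 7*k**2/3 + 31*k/9 + 4/3.
d = 2 from the (1,0,3) case.
Match coefficients ⇒ f(k) = (3*k**2 - k + 3)/9.
So s_k = (B(k−1)f/C)·t_k = ((3*k**2 - k + 3)/(9*k**3 + 21*k**2 + 31*k + 12))·t_k = -3**k*(3*k**2 - k + 3)*factorial(k).
s_(k+1) − s_k = -3**k*(9*k**3 + 21*k**2 + 31*k + 12)*factorial(k) = t_k.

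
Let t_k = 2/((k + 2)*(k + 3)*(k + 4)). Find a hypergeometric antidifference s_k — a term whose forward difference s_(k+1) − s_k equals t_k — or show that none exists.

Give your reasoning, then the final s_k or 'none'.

s_k = k*(k + 5)/(6*(k + 2)*(k + 3))

The ratio is (k + 2)/(k + 5).
Factor: A=k + 2; B=k + 5; C=1.
Solve (k + 2)·f(k+1) − (k + 4)·f(k) = 1.
deg f ≤ 2 (via 1,1,0).
A polynomial solution: f(k) = k*(k + 5)/12.
Then R = B(k−1)f/C = k*(k + 4)*(k + 5)/12, so s_k = R(k)·t_k = k*(k + 5)/(6*(k + 2)*(k + 3)).
s_(k+1) − s_k = 2/(k**3 + 9*k**2 + 26*k + 24) = t_k.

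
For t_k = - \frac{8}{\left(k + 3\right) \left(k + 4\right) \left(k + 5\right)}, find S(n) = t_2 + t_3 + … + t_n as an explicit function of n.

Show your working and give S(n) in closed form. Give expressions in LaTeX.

S(n) = \frac{2 \left(- n^{2} - 9 n + 10\right)}{15 \left(n^{2} + 9 n + 20\right)}

r(k) = (k + 3)/(k + 6) after simplifying.
Gosper form: A/B · C(k+1)/C(k) with A=k + 3, B=k + 6, C=1.
Set up (k + 3)·f(k+1) − (k + 5)·f(k) − (1) = 0.
Degrees (1,1,0) ⇒ d ≤ 2.
Match coefficients ⇒ f(k) = k*(k + 7)/24.
Get s_k = R·t_k = k*(-k - 7)/(3*(k + 3)*(k + 4)) with R(k) = B(k−1)f(k)/C(k) = k*(k + 5)*(k + 7)/24.
s_(k+1) − s_k = -8/(k**3 + 12*k**2 + 47*k + 60) = t_k.
Σ_(k=2)^n t_k = s_(n+1) − s_(2) = ((-n**2 - 9*n - 8)/(3*(n**2 + 9*n + 20))) − (-1/5), i.e. 2*(-n**2 - 9*n + 10)/(15*(n**2 + 9*n + 20)).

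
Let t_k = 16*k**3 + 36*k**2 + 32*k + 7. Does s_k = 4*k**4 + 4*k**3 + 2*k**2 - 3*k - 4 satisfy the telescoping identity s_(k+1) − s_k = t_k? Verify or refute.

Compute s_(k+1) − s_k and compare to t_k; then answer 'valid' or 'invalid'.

s_(k+1) = 4*k**4 + 20*k**3 + 38*k**2 + 29*k + 3
s_(k+1) − s_k = 16*k**3 + 36*k**2 + 32*k + 7
(s_(k+1) − s_k) − t_k = 0

Valid: the claim telescopes to t_k.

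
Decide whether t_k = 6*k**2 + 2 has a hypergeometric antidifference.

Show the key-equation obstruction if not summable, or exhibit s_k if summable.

Yes. s_k = k*(2*k**2 - 3*k + 3).

Step 1: r(k) = (3*(k + 1)**2 + 1)/(3*k**2 + 1).
Normal form (A,B,C) = (1, 1, k**2 + 1/3).
Key eq: (1)·f(k+1) = (1)·f(k) + (k**2 + 1/3).
Degrees (0,0,2) ⇒ d ≤ 3.
A polynomial solution: f(k) = k*(2*k**2 - 3*k + 3)/6.
Get s_k = R·t_k = k*(2*k**2 - 3*k + 3) with R(k) = B(k−1)f(k)/C(k) = k*(2*k**2 - 3*k + 3)/(2*(3*k**2 + 1)).
Verify: 6*k**2 + 2 matches t_k.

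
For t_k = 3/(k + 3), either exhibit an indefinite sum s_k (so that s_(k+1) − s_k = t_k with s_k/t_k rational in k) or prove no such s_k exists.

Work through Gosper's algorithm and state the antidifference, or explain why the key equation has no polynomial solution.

none (Gosper's algorithm certifies no s_k)

t_(k+1)/t_k = (k + 3)/(k + 4).
Take A(k)=k + 3, B(k)=k + 4, C(k)=1.
Solve (k + 3)·f(k+1) − (k + 3)·f(k) = 1.
From deg A=1, deg B=1, deg C=0: d=0.
Write f(k) = c0. Then LHS − RHS = -1, requiring -1 = 0: contradictory. No certificate.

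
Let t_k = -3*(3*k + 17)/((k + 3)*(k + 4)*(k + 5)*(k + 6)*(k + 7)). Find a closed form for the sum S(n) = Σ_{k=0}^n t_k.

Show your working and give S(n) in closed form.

t_(k+1)/t_k = (k + 3)*(3*k + 20)/((k + 8)*(3*k + 17)).
Factor: A=k + 3; B=k + 8; C=k + 17/3.
f must satisfy (k + 3)·f(k+1) − (k + 7)·f(k) = k + 17/3.
d = 4 from the (1,1,1) case.
Solve for f: f(k) = k*(k + 5)*(k**2 + 13*k + 54)/216 (degree 4 ≤ 4).
Then R = B(k−1)f/C = k*(k + 5)*(k + 7)*(k**2 + 13*k + 54)/(72*(3*k + 17)), so s_k = R(k)·t_k = k*(-k**2 - 13*k - 54)/(24*(k**3 + 13*k**2 + 54*k + 72)).
Check: Δs_k = 3*(-3*k - 17)/(k**5 + 25*k**4 + 245*k**3 + 1175*k**2 + 2754*k + 2520). ✓
s_(n+1) = (-n**3 - 16*n**2 - 83*n - 68)/(24*(n**3 + 16*n**2 + 83*n + 140)) and s_(0) = 0, so S(n) = (-n**3 - 16*n**2 - 83*n - 68)/(24*(n**3 + 16*n**2 + 83*n + 140)).

S(n) = (-n**3 - 16*n**2 - 83*n - 68)/(24*(n**3 + 16*n**2 + 83*n + 140))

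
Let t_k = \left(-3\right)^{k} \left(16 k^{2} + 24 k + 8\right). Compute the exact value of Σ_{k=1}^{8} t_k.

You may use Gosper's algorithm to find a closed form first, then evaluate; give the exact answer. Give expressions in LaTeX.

Σ = 6357600

Ratio r(k) = 3*(-2*k**2 - 7*k - 6)/(2*k**2 + 3*k + 1).
So A=-3 and B=1, with C=k**2 + 3*k/2 + 1/2.
Set up (-3)·f(k+1) − (1)·f(k) − (k**2 + 3*k/2 + 1/2) = 0.
Bound: deg f ≤ 2.
Solving with deg f ≤ 2: f(k) = -(2*k - 1)*(2*k + 1)/16.
Get s_k = R·t_k = (-3)**k*(1 - 4*k**2) with R(k) = B(k−1)f(k)/C(k) = -(2*k - 1)/(8*(k + 1)).
Δs = (-3)**k*(16*k**2 + 24*k + 8), as required.
Σ_(k=1)^(8) t_k = s_(9) − s_(1) = 6357609 − (9) = 6357600.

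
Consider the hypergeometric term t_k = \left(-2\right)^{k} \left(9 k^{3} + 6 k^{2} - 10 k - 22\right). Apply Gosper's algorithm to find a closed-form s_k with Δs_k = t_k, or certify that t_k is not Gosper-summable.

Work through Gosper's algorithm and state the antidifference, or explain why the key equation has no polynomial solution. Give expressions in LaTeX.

s_k = \left(-2\right)^{k} \left(- 3 k^{3} + 4 k^{2} + 4 k + 4\right)

Compute t_(k+1)/t_k: get 2*(-9*k**3 - 33*k**2 - 29*k + 17)/(9*k**3 + 6*k**2 - 10*k - 22).
Gosper form: A/B · C(k+1)/C(k) with A=-2, B=1, C=k**3 + 2*k**2/3 - 10*k/9 - 22/9.
Need (-2)·f(k+1) − (1)·f(k) = k**3 + 2*k**2/3 - 10*k/9 - 22/9.
From deg A=0, deg B=0, deg C=3: d=3.
Match coefficients ⇒ f(k) = -(3*k**3 - 4*k**2 - 4*k - 4)/9.
So s_k = (B(k−1)f/C)·t_k = (-(3*k**3 - 4*k**2 - 4*k - 4)/(9*k**3 + 6*k**2 - 10*k - 22))·t_k = (-2)**k*(-3*k**3 + 4*k**2 + 4*k + 4).
Check: Δs_k = (-2)**k*(9*k**3 + 6*k**2 - 10*k - 22). ✓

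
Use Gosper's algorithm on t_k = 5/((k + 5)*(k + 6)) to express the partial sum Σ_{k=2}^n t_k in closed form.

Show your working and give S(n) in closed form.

S(n) = 5*(n - 1)/(7*(n + 6))

Ratio r(k) = (k + 5)/(k + 7).
Factor: A=k + 5; B=k + 7; C=1.
Key eq: (k + 5)·f(k+1) = (k + 6)·f(k) + (1).
d = 1 from the (1,1,0) case.
Solve for f: f(k) = k/5 (degree 1 ≤ 1).
So s_k = (B(k−1)f/C)·t_k = (k*(k + 6)/5)·t_k = k/(k + 5).
Δs = 5/(k**2 + 11*k + 30), as required.
Σ_(k=2)^n t_k = s_(n+1) − s_(2) = ((n + 1)/(n + 6)) − (2/7), i.e. 5*(n - 1)/(7*(n + 6)).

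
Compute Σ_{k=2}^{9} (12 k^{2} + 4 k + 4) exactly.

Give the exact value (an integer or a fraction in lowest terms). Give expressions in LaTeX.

Σ = 3616

The ratio is (k + 3*(k + 1)**2 + 2)/(3*k**2 + k + 1).
Take A(k)=1, B(k)=1, C(k)=k**2 + k/3 + 1/3.
Need (1)·f(k+1) − (1)·f(k) = k**2 + k/3 + 1/3.
deg f ≤ 3 (via 0,0,2).
Match coefficients ⇒ f(k) = k*(k**2 - k + 1)/3.
Certificate R = B(k−1)f/C = k*(k**2 - k + 1)/(3*k**2 + k + 1) gives s_k = 4*k*(k**2 - k + 1).
Check: Δs_k = 12*k**2 + 4*k + 4. ✓
Σ_(k=2)^(9) t_k = s_(10) − s_(2) = 3640 − (24) = 3616.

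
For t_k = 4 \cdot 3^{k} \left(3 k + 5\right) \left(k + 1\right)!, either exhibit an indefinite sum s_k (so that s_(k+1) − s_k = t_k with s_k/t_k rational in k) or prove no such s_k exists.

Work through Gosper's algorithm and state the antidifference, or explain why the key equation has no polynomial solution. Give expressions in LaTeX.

r(k) = 3*(k + 2)*(3*k + 8)/(3*k + 5) after simplifying.
Take A(k)=3*k + 6, B(k)=1, C(k)=k + 5/3.
Key eq: (3*k + 6)·f(k+1) = (1)·f(k) + (k + 5/3).
deg f ≤ 0 (via 1,0,1).
Match coefficients ⇒ f(k) = 1/3.
Certificate R = B(k−1)f/C = 1/(3*k + 5) gives s_k = 4*3**k*factorial(k + 1).
Verify: 4*3**k*(3*k + 5)*factorial(k + 1) matches t_k.

s_k = 4 \cdot 3^{k} \left(k + 1\right)!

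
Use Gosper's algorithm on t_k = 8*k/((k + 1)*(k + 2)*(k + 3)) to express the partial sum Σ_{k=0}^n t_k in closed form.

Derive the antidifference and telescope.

S(n) = 2*n*(n + 1)/(n**2 + 5*n + 6)

Ratio r(k) = (k + 1)**2/(k*(k + 4)).
Factor: A=k + 1; B=k + 4; C=k.
Solve (k + 1)·f(k+1) − (k + 3)·f(k) = k.
Bound: deg f ≤ 2.
Solving with deg f ≤ 2: f(k) = k*(k - 1)/4.
Certificate R = B(k−1)f/C = (k - 1)*(k + 3)/4 gives s_k = 2*k*(k - 1)/((k + 1)*(k + 2)).
Verify: 8*k/(k**3 + 6*k**2 + 11*k + 6) matches t_k.
Evaluate: s_(n+1) = 2*n*(n + 1)/(n**2 + 5*n + 6); subtract s_(0) = 0 ⇒ S(n) = 2*n*(n + 1)/(n**2 + 5*n + 6).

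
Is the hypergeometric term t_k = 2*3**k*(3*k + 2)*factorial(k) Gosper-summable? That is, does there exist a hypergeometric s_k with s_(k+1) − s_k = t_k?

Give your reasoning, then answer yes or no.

r(k) = 3*(k + 1)*(3*k + 5)/(3*k + 2) after simplifying.
Normal form (A,B,C) = (3*k + 3, 1, k + 2/3).
Set up (3*k + 3)·f(k+1) − (1)·f(k) − (k + 2/3) = 0.
Bound: deg f ≤ 0.
Solving with deg f ≤ 0: f(k) = 1/3.
R(k) = B(k−1)·f(k)/C(k) = 1/(3*k + 2); s_k = R·t_k = 2*3**k*factorial(k).
Verify: 2*3**k*(3*k + 2)*factorial(k) matches t_k.

Yes. s_k = 2*3**k*factorial(k).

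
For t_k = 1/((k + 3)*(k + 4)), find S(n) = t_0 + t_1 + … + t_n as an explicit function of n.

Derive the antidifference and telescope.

The ratio is (k + 3)/(k + 5).
Gosper form: A/B · C(k+1)/C(k) with A=k + 3, B=k + 5, C=1.
Set up (k + 3)·f(k+1) − (k + 4)·f(k) − (1) = 0.
Degrees (1,1,0) ⇒ d ≤ 1.
A polynomial solution: f(k) = k/3.
So s_k = (B(k−1)f/C)·t_k = (k*(k + 4)/3)·t_k = k/(3*(k + 3)).
Δs = 1/(k**2 + 7*k + 12), as required.
s_(n+1) = (n + 1)/(3*(n + 4)) and s_(0) = 0, so S(n) = (n + 1)/(3*(n + 4)).

S(n) = (n + 1)/(3*(n + 4))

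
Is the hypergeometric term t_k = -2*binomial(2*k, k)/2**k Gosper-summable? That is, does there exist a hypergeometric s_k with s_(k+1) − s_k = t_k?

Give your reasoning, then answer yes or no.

No — key equation has no polynomial f.

t_(k+1)/t_k = (2*k + 1)/(k + 1).
Take A(k)=2*k + 1, B(k)=k + 1, C(k)=1.
Need (2*k + 1)·f(k+1) − (k)·f(k) = 1.
deg f ≤ -1 (via 1,1,0).
Bound -1 < 0, so the key equation has no polynomial solution.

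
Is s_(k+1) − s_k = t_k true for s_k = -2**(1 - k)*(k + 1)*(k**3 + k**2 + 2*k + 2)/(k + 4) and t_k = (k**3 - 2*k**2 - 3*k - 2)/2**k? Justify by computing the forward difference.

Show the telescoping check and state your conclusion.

Invalid: residual 3*(-k**4 - 4*k**3 + 9*k**2 + 10*k + 4)/(2**k*(k**2 + 9*k + 20)) ≠ 0.

s_(k+1) = -(k + 2)*(2*k + (k + 1)**3 + (k + 1)**2 + 4)/(2**k*(k + 5))
s_(k+1) − s_k = (k**5 + 4*k**4 - 13*k**3 - 42*k**2 - 48*k - 28)/(2**k*(k**2 + 9*k + 20))
(s_(k+1) − s_k) − t_k = 3*(-k**4 - 4*k**3 + 9*k**2 + 10*k + 4)/(2**k*(k**2 + 9*k + 20))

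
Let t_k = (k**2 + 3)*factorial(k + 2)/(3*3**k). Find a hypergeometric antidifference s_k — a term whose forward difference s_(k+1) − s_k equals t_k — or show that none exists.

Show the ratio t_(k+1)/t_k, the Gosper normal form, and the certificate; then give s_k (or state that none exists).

The ratio is (k + 3)*((k + 1)**2 + 3)/(3*(k**2 + 3)).
Factor: A=k/3 + 1; B=1; C=k**2 + 3.
Key eq: (k/3 + 1)·f(k+1) = (1)·f(k) + (k**2 + 3).
Degrees (1,0,2) ⇒ d ≤ 1.
Solve for f: f(k) = 3*(k - 1) (degree 1 ≤ 1).
Get s_k = R·t_k = (k - 1)*factorial(k + 2)/3**k with R(k) = B(k−1)f(k)/C(k) = 3*(k - 1)/(k**2 + 3).
Δs = (k**2 + 3)*factorial(k + 2)/(3*3**k), as required.

s_k = (k - 1)*factorial(k + 2)/3**k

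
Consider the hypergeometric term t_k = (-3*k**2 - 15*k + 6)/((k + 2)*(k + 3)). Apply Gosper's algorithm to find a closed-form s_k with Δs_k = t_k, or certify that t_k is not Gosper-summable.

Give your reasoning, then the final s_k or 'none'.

r(k) = (k + 2)*(5*k + (k + 1)**2 + 3)/((k + 4)*(k**2 + 5*k - 2)) after simplifying.
Take A(k)=k + 2, B(k)=k + 4, C(k)=k**2 + 5*k - 2.
f must satisfy (k + 2)·f(k+1) − (k + 3)·f(k) = k**2 + 5*k - 2.
From deg A=1, deg B=1, deg C=2: d=2.
Solving with deg f ≤ 2: f(k) = k*(k - 2).
Get s_k = R·t_k = 3*k*(2 - k)/(k + 2) with R(k) = B(k−1)f(k)/C(k) = k*(k - 2)*(k + 3)/(k**2 + 5*k - 2).
Check: Δs_k = 3*(-k**2 - 5*k + 2)/(k**2 + 5*k + 6). ✓

s_k = 3*k*(2 - k)/(k + 2)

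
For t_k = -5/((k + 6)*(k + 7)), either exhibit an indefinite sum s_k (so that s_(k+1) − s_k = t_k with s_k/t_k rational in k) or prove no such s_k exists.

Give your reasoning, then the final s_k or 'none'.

s_k = -5*k/(6*k + 36)

Step 1: r(k) = (k + 6)/(k + 8).
Factor: A=k + 6; B=k + 8; C=1.
f must satisfy (k + 6)·f(k+1) − (k + 7)·f(k) = 1.
Bound: deg f ≤ 1.
Coefficient equations give f(k) = k/6.
Get s_k = R·t_k = -5*k/(6*k + 36) with R(k) = B(k−1)f(k)/C(k) = k*(k + 7)/6.
Check: Δs_k = -5/(k**2 + 13*k + 42). ✓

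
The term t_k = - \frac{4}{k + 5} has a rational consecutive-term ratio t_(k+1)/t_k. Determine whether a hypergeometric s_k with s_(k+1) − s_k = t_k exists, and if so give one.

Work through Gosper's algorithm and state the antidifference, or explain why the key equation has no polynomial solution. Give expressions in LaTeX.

t_(k+1)/t_k = (k + 5)/(k + 6).
Normal form (A,B,C) = (k + 5, k + 6, 1).
Set up (k + 5)·f(k+1) − (k + 5)·f(k) − (1) = 0.
d = 0 from the (1,1,0) case.
Put f(k) = c0: A·f(k+1) − B(k−1)·f(k) − C = -1; need -1 = 0 — inconsistent ⇒ no f, not summable.

not Gosper-summable; s_k does not exist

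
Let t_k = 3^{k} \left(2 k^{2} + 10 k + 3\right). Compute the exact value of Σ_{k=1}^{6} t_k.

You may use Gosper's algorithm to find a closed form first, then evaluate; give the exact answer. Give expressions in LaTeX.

t_(k+1)/t_k = 3*(2*k**2 + 14*k + 15)/(2*k**2 + 10*k + 3).
Normal form (A,B,C) = (3, 1, k**2 + 5*k + 3/2).
Need (3)·f(k+1) − (1)·f(k) = k**2 + 5*k + 3/2.
Bound: deg f ≤ 2.
A polynomial solution: f(k) = (k - 1)*(k + 3)/2.
R(k) = B(k−1)·f(k)/C(k) = (k - 1)*(k + 3)/(2*k**2 + 10*k + 3); s_k = R·t_k = 3**k*(k**2 + 2*k - 3).
Check: Δs_k = 3**k*(2*k**2 + 10*k + 3). ✓
Σ_(k=1)^(6) t_k = s_(7) − s_(1) = 131220 − (0) = 131220.

Σ = 131220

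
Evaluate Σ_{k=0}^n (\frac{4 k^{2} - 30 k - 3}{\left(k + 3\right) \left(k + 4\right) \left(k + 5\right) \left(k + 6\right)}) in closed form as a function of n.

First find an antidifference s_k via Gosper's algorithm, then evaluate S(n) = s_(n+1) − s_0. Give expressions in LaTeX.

t_(k+1)/t_k = (k + 3)*(30*k - 4*(k + 1)**2 + 33)/((k + 7)*(-4*k**2 + 30*k + 3)).
So A=k + 3 and B=k + 7, with C=k**2 - 15*k/2 - 3/4.
Need (k + 3)·f(k+1) − (k + 6)·f(k) = k**2 - 15*k/2 - 3/4.
Degrees (1,1,2) ⇒ d ≤ 3.
Coefficient equations give f(k) = k*(k**2 - 108*k + 77)/120.
R(k) = B(k−1)·f(k)/C(k) = k*(k + 6)*(k**2 - 108*k + 77)/(30*(4*k**2 - 30*k - 3)); s_k = R·t_k = k*(k**2 - 108*k + 77)/(30*(k + 3)*(k + 4)*(k + 5)).
Check: Δs_k = (4*k**2 - 30*k - 3)/(k**4 + 18*k**3 + 119*k**2 + 342*k + 360). ✓
Telescope: S(n) = s_(n+1) − s_(0) = (n**3 - 105*n**2 - 136*n - 30)/(30*(n**3 + 15*n**2 + 74*n + 120)) − (0) = (n**3 - 105*n**2 - 136*n - 30)/(30*(n**3 + 15*n**2 + 74*n + 120)).

S(n) = \frac{n^{3} - 105 n^{2} - 136 n - 30}{30 \left(n^{3} + 15 n^{2} + 74 n + 120\right)}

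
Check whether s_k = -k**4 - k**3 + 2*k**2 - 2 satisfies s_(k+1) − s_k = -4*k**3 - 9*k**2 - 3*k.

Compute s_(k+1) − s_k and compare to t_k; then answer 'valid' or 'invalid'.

Valid: the claim telescopes to t_k.

s_(k+1) = -(k + 1)**4 - (k + 1)**3 + 2*(k + 1)**2 - 2
s_(k+1) − s_k = k*(-4*k**2 - 9*k - 3)
(s_(k+1) − s_k) − t_k = 0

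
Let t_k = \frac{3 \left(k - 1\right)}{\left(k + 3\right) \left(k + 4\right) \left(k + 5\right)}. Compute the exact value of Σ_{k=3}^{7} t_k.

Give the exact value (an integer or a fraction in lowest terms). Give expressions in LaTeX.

The ratio is k*(k + 3)/((k - 1)*(k + 6)).
A = k + 3, B = k + 6, C = k - 1.
Need (k + 3)·f(k+1) − (k + 5)·f(k) = k - 1.
Bound: deg f ≤ 2.
Solve for f: f(k) = k*(k - 5)/12 (degree 2 ≤ 2).
Then R = B(k−1)f/C = k*(k - 5)*(k + 5)/(12*(k - 1)), so s_k = R(k)·t_k = k*(k - 5)/(4*(k + 3)*(k + 4)).
Verify: 3*(k - 1)/(k**3 + 12*k**2 + 47*k + 60) matches t_k.
Σ_(k=3)^(7) t_k = s_(8) − s_(3) = 1/22 − (-1/28) = 25/308.

Σ = 25/308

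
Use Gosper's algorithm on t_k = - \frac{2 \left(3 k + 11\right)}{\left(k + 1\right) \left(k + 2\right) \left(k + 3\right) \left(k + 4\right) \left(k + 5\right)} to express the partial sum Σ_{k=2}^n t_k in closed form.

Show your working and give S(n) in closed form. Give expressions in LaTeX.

The ratio is (k + 1)*(3*k + 14)/((k + 6)*(3*k + 11)).
Gosper form: A/B · C(k+1)/C(k) with A=k + 1, B=k + 6, C=k + 11/3.
Solve (k + 1)·f(k+1) − (k + 5)·f(k) = k + 11/3.
From deg A=1, deg B=1, deg C=1: d=4.
Solving with deg f ≤ 4: f(k) = k*(k + 3)*(k**2 + 7*k + 14)/24.
Then R = B(k−1)f/C = k*(k + 3)*(k + 5)*(k**2 + 7*k + 14)/(8*(3*k + 11)), so s_k = R(k)·t_k = k*(-k**2 - 7*k - 14)/(4*(k**3 + 7*k**2 + 14*k + 8)).
s_(k+1) − s_k = 2*(-3*k - 11)/(k**5 + 15*k**4 + 85*k**3 + 225*k**2 + 274*k + 120) = t_k.
s_(n+1) = (-n**3 - 10*n**2 - 31*n - 22)/(4*(n**3 + 10*n**2 + 31*n + 30)) and s_(2) = -2/9, so S(n) = (-n**3 - 10*n**2 - 31*n + 42)/(36*(n**3 + 10*n**2 + 31*n + 30)).

S(n) = \frac{- n^{3} - 10 n^{2} - 31 n + 42}{36 \left(n^{3} + 10 n^{2} + 31 n + 30\right)}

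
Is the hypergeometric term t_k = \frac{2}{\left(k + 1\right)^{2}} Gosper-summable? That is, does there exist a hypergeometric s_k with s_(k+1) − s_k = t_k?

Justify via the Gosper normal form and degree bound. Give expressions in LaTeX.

No; the coefficient equations for f are inconsistent.

The ratio is (k + 1)**2/(k + 2)**2.
Normal form (A,B,C) = (k**2 + 2*k + 1, k**2 + 4*k + 4, 1).
Need (k**2 + 2*k + 1)·f(k+1) − (k**2 + 2*k + 1)·f(k) = 1.
From deg A=2, deg B=2, deg C=0: d=0.
Write f(k) = c0. Then LHS − RHS = -1, requiring -1 = 0: contradictory. No certificate.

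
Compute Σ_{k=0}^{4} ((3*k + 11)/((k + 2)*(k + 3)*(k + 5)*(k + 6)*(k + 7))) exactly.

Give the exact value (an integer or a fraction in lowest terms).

r(k) = (k + 2)*(k + 5)*(3*k + 14)/((k + 4)*(k + 8)*(3*k + 11)) after simplifying.
Normal form (A,B,C) = (k + 2, k + 8, k**2 + 23*k/3 + 44/3).
Solve (k + 2)·f(k+1) − (k + 7)·f(k) = k**2 + 23*k/3 + 44/3.
Bound: deg f ≤ 5.
Match coefficients ⇒ f(k) = k*(k + 3)*(k + 4)*(k**2 + 13*k + 52)/180.
Certificate R = B(k−1)f/C = k*(k + 3)*(k + 7)*(k**2 + 13*k + 52)/(60*(3*k + 11)) gives s_k = k*(k**2 + 13*k + 52)/(60*(k**3 + 13*k**2 + 52*k + 60)).
Δs = (3*k + 11)/(k**5 + 23*k**4 + 203*k**3 + 853*k**2 + 1692*k + 1260), as required.
Evaluate s at k=5 and k=0: 71/4620 and 0; difference 71/4620.

Σ = 71/4620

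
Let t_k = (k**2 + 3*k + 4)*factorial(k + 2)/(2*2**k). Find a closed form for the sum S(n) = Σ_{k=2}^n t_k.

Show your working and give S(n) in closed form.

S(n) = -18 + n*factorial(n + 3)/(2*2**n) + factorial(n + 3)/2**n

Step 1: r(k) = (k + 3)*(3*k + (k + 1)**2 + 7)/(2*(k**2 + 3*k + 4)).
A = k/2 + 3/2, B = 1, C = k**2 + 3*k + 4.
Set up (k/2 + 3/2)·f(k+1) − (1)·f(k) − (k**2 + 3*k + 4) = 0.
deg f ≤ 1 (via 1,0,2).
A polynomial solution: f(k) = 2*(k + 1).
R(k) = B(k−1)·f(k)/C(k) = 2*(k + 1)/(k**2 + 3*k + 4); s_k = R·t_k = (k + 1)*factorial(k + 2)/2**k.
Check: Δs_k = (k**2 + 3*k + 4)*factorial(k + 2)/(2*2**k). ✓
s_(n+1) = 2**(-n - 1)*(n + 2)*factorial(n + 3) and s_(2) = 18, so S(n) = -18 + n*factorial(n + 3)/(2*2**n) + factorial(n + 3)/2**n.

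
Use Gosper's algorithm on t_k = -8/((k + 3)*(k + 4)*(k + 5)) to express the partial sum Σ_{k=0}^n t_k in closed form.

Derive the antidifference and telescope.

Step 1: r(k) = (k + 3)/(k + 6).
Normal form (A,B,C) = (k + 3, k + 6, 1).
Key eq: (k + 3)·f(k+1) = (k + 5)·f(k) + (1).
From deg A=1, deg B=1, deg C=0: d=2.
Coefficient equations give f(k) = k*(k + 7)/24.
Certificate R = B(k−1)f/C = k*(k + 5)*(k + 7)/24 gives s_k = k*(-k - 7)/(3*(k + 3)*(k + 4)).
Δs = -8/(k**3 + 12*k**2 + 47*k + 60), as required.
s_(n+1) = (-n**2 - 9*n - 8)/(3*(n**2 + 9*n + 20)) and s_(0) = 0, so S(n) = (-n**2 - 9*n - 8)/(3*(n**2 + 9*n + 20)).

S(n) = (-n**2 - 9*n - 8)/(3*(n**2 + 9*n + 20))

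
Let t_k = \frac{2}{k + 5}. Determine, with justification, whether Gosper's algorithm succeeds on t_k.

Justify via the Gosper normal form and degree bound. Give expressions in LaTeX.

Ratio r(k) = (k + 5)/(k + 6).
Take A(k)=k + 5, B(k)=k + 6, C(k)=1.
f must satisfy (k + 5)·f(k+1) − (k + 5)·f(k) = 1.
deg f ≤ 0 (via 1,1,0).
Write f(k) = c0. Then LHS − RHS = -1, requiring -1 = 0: contradictory. No certificate.

No — t_k has no hypergeometric antidifference.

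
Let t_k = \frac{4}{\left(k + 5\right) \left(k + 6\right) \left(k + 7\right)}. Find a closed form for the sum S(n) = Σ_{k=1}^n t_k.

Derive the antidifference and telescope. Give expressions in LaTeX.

r(k) = (k + 5)/(k + 8) after simplifying.
Take A(k)=k + 5, B(k)=k + 8, C(k)=1.
f must satisfy (k + 5)·f(k+1) − (k + 7)·f(k) = 1.
Bound: deg f ≤ 2.
A polynomial solution: f(k) = k*(k + 11)/60.
Certificate R = B(k−1)f/C = k*(k + 7)*(k + 11)/60 gives s_k = k*(k + 11)/(15*(k + 5)*(k + 6)).
Check: Δs_k = 4/(k**3 + 18*k**2 + 107*k + 210). ✓
s_(n+1) = (n**2 + 13*n + 12)/(15*(n**2 + 13*n + 42)) and s_(1) = 2/105, so S(n) = n*(n + 13)/(21*(n**2 + 13*n + 42)).

S(n) = \frac{n \left(n + 13\right)}{21 \left(n^{2} + 13 n + 42\right)}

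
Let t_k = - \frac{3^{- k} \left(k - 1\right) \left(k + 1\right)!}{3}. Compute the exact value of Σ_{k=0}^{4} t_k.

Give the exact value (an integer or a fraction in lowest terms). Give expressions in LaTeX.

r(k) = k*(k + 2)/(3*(k - 1)) after simplifying.
So A=k/3 + 2/3 and B=1, with C=k - 1.
Solve (k/3 + 2/3)·f(k+1) − (1)·f(k) = k - 1.
Degrees (1,0,1) ⇒ d ≤ 0.
Solving with deg f ≤ 0: f(k) = 3.
Then R = B(k−1)f/C = 3/(k - 1), so s_k = R(k)·t_k = -factorial(k + 1)/3**k.
Check: Δs_k = -(k - 1)*factorial(k + 1)/(3*3**k). ✓
Telescoping: Σ = s_(5) − s_(0) = -80/27 − (-1) = -53/27.

Σ = -53/27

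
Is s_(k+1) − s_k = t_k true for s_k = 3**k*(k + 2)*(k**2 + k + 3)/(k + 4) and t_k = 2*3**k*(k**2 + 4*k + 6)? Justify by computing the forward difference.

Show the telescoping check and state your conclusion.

Invalid: residual 3**k*(-4*k**3 - 30*k**2 - 86*k - 90)/(k**2 + 9*k + 20) ≠ 0.

s_(k+1) = 3**(k + 1)*(k + 3)*(k + (k + 1)**2 + 4)/(k + 5)
s_(k+1) − s_k = 2*3**k*(k**4 + 11*k**3 + 47*k**2 + 91*k + 75)/(k**2 + 9*k + 20)
(s_(k+1) − s_k) − t_k = 3**k*(-4*k**3 - 30*k**2 - 86*k - 90)/(k**2 + 9*k + 20)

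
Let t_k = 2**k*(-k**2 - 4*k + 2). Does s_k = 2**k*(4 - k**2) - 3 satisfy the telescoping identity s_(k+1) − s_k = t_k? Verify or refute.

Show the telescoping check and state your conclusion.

valid (s_(k+1) − s_k reduces to t_k)

s_(k+1) = 2**(k + 1)*(4 - (k + 1)**2) - 3
s_(k+1) − s_k = 2**k*(-k**2 - 4*k + 2)
(s_(k+1) − s_k) − t_k = 0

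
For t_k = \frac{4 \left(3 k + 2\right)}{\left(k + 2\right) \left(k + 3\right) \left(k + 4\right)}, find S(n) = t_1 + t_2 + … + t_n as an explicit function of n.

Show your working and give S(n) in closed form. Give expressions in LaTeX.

r(k) = (k + 2)*(3*k + 5)/((k + 5)*(3*k + 2)) after simplifying.
A = k + 2, B = k + 5, C = k + 2/3.
Need (k + 2)·f(k+1) − (k + 4)·f(k) = k + 2/3.
Bound: deg f ≤ 2.
Match coefficients ⇒ f(k) = k*(2*k + 1)/9.
Certificate R = B(k−1)f/C = k*(k + 4)*(2*k + 1)/(3*(3*k + 2)) gives s_k = 4*k*(2*k + 1)/(3*(k + 2)*(k + 3)).
s_(k+1) − s_k = 4*(3*k + 2)/(k**3 + 9*k**2 + 26*k + 24) = t_k.
Σ_(k=1)^n t_k = s_(n+1) − s_(1) = (4*(2*n**2 + 5*n + 3)/(3*(n**2 + 7*n + 12))) − (1/3), i.e. n*(7*n + 13)/(3*(n**2 + 7*n + 12)).

S(n) = \frac{n \left(7 n + 13\right)}{3 \left(n^{2} + 7 n + 12\right)}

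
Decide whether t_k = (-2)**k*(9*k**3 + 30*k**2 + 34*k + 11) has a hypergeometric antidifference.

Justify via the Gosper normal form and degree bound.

Yes. s_k = (-2)**k*(-3*k**3 - 4*k**2 + 1).

The ratio is 2*(-9*k**3 - 57*k**2 - 121*k - 84)/(9*k**3 + 30*k**2 + 34*k + 11).
Normal form (A,B,C) = (-2, 1, k**3 + 10*k**2/3 + 34*k/9 + 11/9).
Solve (-2)·f(k+1) − (1)·f(k) = k**3 + 10*k**2/3 + 34*k/9 + 11/9.
From deg A=0, deg B=0, deg C=3: d=3.
Solve for f: f(k) = -(k + 1)*(3*k**2 + k - 1)/9 (degree 3 ≤ 3).
Certificate R = B(k−1)f/C = -(k + 1)*(3*k**2 + k - 1)/(9*k**3 + 30*k**2 + 34*k + 11) gives s_k = (-2)**k*(-3*k**3 - 4*k**2 + 1).
Verify: (-2)**k*(9*k**3 + 30*k**2 + 34*k + 11) matches t_k.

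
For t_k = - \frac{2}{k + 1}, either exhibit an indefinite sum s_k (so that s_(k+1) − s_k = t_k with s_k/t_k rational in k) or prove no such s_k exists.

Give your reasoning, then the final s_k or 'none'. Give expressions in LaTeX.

none (Gosper's algorithm certifies no s_k)

r(k) = (k + 1)/(k + 2) after simplifying.
Take A(k)=k + 1, B(k)=k + 2, C(k)=1.
Need (k + 1)·f(k+1) − (k + 1)·f(k) = 1.
Degrees (1,1,0) ⇒ d ≤ 0.
Write f(k) = c0. Then LHS − RHS = -1, requiring -1 = 0: contradictory. No certificate.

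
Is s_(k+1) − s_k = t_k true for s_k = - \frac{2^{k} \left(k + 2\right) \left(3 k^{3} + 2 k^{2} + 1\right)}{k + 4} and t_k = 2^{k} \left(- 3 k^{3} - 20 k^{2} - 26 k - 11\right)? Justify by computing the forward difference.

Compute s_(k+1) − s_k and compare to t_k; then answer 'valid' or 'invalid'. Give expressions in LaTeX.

Invalid: residual \frac{2^{k + 1} \left(3 k^{4} + 29 k^{3} + 104 k^{2} + 115 k + 43\right)}{k^{2} + 9 k + 20} ≠ 0.

s_(k+1) = -2**(k + 1)*(k + 3)*(3*(k + 1)**3 + 2*(k + 1)**2 + 1)/(k + 5)
s_(k+1) − s_k = 2**k*(-3*k**5 - 41*k**4 - 208*k**3 - 437*k**2 - 389*k - 134)/(k**2 + 9*k + 20)
(s_(k+1) − s_k) − t_k = 2**(k + 1)*(3*k**4 + 29*k**3 + 104*k**2 + 115*k + 43)/(k**2 + 9*k + 20)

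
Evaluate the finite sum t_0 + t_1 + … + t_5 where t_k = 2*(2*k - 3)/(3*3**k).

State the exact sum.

Σ = -1468/729

Step 1: r(k) = (2*k - 1)/(3*(2*k - 3)).
Normal form (A,B,C) = (1/3, 1, k - 3/2).
Solve (1/3)·f(k+1) − (1)·f(k) = k - 3/2.
deg f ≤ 1 (via 0,0,1).
Solving with deg f ≤ 1: f(k) = -3*(k - 1)/2.
Certificate R = B(k−1)f/C = -3*(k - 1)/(2*k - 3) gives s_k = 2*(1 - k)/3**k.
Δs = 2*(2*k - 3)/(3*3**k), as required.
Sum = s_(6) − s_(0); s_(6) = -10/729, s_(0) = 2 ⇒ -1468/729.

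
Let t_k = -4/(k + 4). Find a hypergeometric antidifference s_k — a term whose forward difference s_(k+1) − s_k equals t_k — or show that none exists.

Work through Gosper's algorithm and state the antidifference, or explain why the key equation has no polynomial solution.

none (Gosper's algorithm certifies no s_k)

r(k) = (k + 4)/(k + 5) after simplifying.
A = k + 4, B = k + 5, C = 1.
Set up (k + 4)·f(k+1) − (k + 4)·f(k) − (1) = 0.
Degrees (1,1,0) ⇒ d ≤ 0.
f = c0 ⇒ A·f(k+1) − B(k−1)·f(k) − C = -1. The system {-1 = 0} is inconsistent; no antidifference.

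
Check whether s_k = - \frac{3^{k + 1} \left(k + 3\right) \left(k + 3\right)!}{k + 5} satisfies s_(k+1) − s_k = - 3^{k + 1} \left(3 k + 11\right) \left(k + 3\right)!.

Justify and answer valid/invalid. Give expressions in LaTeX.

Invalid: residual \frac{6 \cdot 3^{k} \left(3 k^{2} + 26 k + 54\right) \left(k + 3\right)!}{\left(k + 5\right) \left(k + 6\right)} ≠ 0.

s_(k+1) = -3**(k + 2)*(k + 4)*factorial(k + 4)/(k + 6)
s_(k+1) − s_k = -3**(k + 1)*(3*k**3 + 38*k**2 + 159*k + 222)*factorial(k + 3)/((k + 5)*(k + 6))
(s_(k+1) − s_k) − t_k = 6*3**k*(3*k**2 + 26*k + 54)*factorial(k + 3)/((k + 5)*(k + 6))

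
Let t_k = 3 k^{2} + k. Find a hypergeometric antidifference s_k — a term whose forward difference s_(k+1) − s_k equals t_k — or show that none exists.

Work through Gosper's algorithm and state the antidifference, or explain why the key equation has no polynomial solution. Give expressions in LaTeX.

r(k) = (k + 3*(k + 1)**2 + 1)/(k*(3*k + 1)) after simplifying.
So A=1 and B=1, with C=k**2 + k/3.
f must satisfy (1)·f(k+1) − (1)·f(k) = k**2 + k/3.
Bound: deg f ≤ 3.
Solving with deg f ≤ 3: f(k) = k**2*(k - 1)/3.
Certificate R = B(k−1)f/C = k*(k - 1)/(3*k + 1) gives s_k = k**2*(k - 1).
Check: Δs_k = k*(3*k + 1). ✓

s_k = k^{2} \left(k - 1\right)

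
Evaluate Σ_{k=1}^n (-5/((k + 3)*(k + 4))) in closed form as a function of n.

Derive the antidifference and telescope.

The ratio is (k + 3)/(k + 5).
Factor: A=k + 3; B=k + 5; C=1.
Solve (k + 3)·f(k+1) − (k + 4)·f(k) = 1.
deg f ≤ 1 (via 1,1,0).
Coefficient equations give f(k) = k/3.
R(k) = B(k−1)·f(k)/C(k) = k*(k + 4)/3; s_k = R·t_k = -5*k/(3*k + 9).
Check: Δs_k = -5/(k**2 + 7*k + 12). ✓
Σ_(k=1)^n t_k = s_(n+1) − s_(1) = (5*(-n - 1)/(3*(n + 4))) − (-5/12), i.e. -5*n/(4*n + 16).

S(n) = -5*n/(4*n + 16)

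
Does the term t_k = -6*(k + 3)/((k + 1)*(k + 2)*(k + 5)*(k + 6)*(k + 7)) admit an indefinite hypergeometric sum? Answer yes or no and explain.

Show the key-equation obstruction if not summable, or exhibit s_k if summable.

Yes. s_k = k*(-k**2 - 12*k - 41)/(15*(k**3 + 12*k**2 + 41*k + 30)).

Step 1: r(k) = (k + 1)*(k + 4)*(k + 5)/((k + 3)**2*(k + 8)).
Gosper form: A/B · C(k+1)/C(k) with A=k + 1, B=k + 8, C=k**3 + 10*k**2 + 33*k + 36.
Key eq: (k + 1)·f(k+1) = (k + 7)·f(k) + (k**3 + 10*k**2 + 33*k + 36).
Bound: deg f ≤ 6.
Coefficient equations give f(k) = k*(k + 2)*(k + 3)*(k + 4)*(k**2 + 12*k + 41)/90.
So s_k = (B(k−1)f/C)·t_k = (k*(k + 2)*(k + 7)*(k**2 + 12*k + 41)/(90*(k + 3)))·t_k = k*(-k**2 - 12*k - 41)/(15*(k**3 + 12*k**2 + 41*k + 30)).
s_(k+1) − s_k = 6*(-k - 3)/(k**5 + 21*k**4 + 163*k**3 + 567*k**2 + 844*k + 420) = t_k.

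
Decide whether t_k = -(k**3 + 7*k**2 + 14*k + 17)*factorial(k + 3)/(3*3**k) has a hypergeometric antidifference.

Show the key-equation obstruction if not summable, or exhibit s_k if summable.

Yes. s_k = -(k**2 + 4*k - 3)*factorial(k + 3)/3**k.

The ratio is (k**4 + 14*k**3 + 71*k**2 + 163*k + 156)/(3*(k**3 + 7*k**2 + 14*k + 17)).
Take A(k)=k/3 + 4/3, B(k)=1, C(k)=k**3 + 7*k**2 + 14*k + 17.
Key eq: (k/3 + 4/3)·f(k+1) = (1)·f(k) + (k**3 + 7*k**2 + 14*k + 17).
From deg A=1, deg B=0, deg C=3: d=2.
A polynomial solution: f(k) = 3*(k**2 + 4*k - 3).
So s_k = (B(k−1)f/C)·t_k = (3*(k**2 + 4*k - 3)/(k**3 + 7*k**2 + 14*k + 17))·t_k = -(k**2 + 4*k - 3)*factorial(k + 3)/3**k.
Δs = -(k**3 + 7*k**2 + 14*k + 17)*factorial(k + 3)/(3*3**k), as required.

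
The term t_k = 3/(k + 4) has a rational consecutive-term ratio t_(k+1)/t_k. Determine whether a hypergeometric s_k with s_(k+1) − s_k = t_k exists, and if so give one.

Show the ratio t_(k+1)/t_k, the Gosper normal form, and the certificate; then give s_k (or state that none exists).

none (Gosper's algorithm certifies no s_k)

t_(k+1)/t_k = (k + 4)/(k + 5).
A = k + 4, B = k + 5, C = 1.
Solve (k + 4)·f(k+1) − (k + 4)·f(k) = 1.
From deg A=1, deg B=1, deg C=0: d=0.
Put f(k) = c0: A·f(k+1) − B(k−1)·f(k) − C = -1; need -1 = 0 — inconsistent ⇒ no f, not summable.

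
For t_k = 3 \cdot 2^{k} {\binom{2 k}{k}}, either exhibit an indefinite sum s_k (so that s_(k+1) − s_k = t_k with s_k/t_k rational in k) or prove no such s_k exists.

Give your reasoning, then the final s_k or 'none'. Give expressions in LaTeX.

Ratio r(k) = 4*(2*k + 1)/(k + 1).
Factor: A=8*k + 4; B=k + 1; C=1.
Set up (8*k + 4)·f(k+1) − (k)·f(k) − (1) = 0.
Degrees (1,1,0) ⇒ d ≤ -1.
Negative degree bound (-1): no f exists, t_k not Gosper-summable.

none (Gosper's algorithm certifies no s_k)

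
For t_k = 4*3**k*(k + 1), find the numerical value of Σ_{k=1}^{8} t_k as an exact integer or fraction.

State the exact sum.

Σ = 334608

Ratio r(k) = 3*(k + 2)/(k + 1).
Factor: A=3; B=1; C=k + 1.
f must satisfy (3)·f(k+1) − (1)·f(k) = k + 1.
Degrees (0,0,1) ⇒ d ≤ 1.
Match coefficients ⇒ f(k) = (2*k - 1)/4.
Get s_k = R·t_k = 3**k*(2*k - 1) with R(k) = B(k−1)f(k)/C(k) = (2*k - 1)/(4*(k + 1)).
s_(k+1) − s_k = 4*3**k*(k + 1) = t_k.
Σ_(k=1)^(8) t_k = s_(9) − s_(1) = 334611 − (3) = 334608.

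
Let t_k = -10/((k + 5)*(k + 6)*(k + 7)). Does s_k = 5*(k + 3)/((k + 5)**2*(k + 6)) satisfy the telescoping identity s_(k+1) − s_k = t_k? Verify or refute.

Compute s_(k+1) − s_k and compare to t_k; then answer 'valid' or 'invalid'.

s_(k+1) = 5*(k + 4)/((k + 6)**2*(k + 7))
s_(k+1) − s_k = 10*(-k**2 - 8*k - 13)/(k**5 + 29*k**4 + 335*k**3 + 1927*k**2 + 5520*k + 6300)
(s_(k+1) − s_k) − t_k = 10*(3*k + 17)/(k**5 + 29*k**4 + 335*k**3 + 1927*k**2 + 5520*k + 6300)

Invalid: residual 10*(3*k + 17)/(k**5 + 29*k**4 + 335*k**3 + 1927*k**2 + 5520*k + 6300) ≠ 0.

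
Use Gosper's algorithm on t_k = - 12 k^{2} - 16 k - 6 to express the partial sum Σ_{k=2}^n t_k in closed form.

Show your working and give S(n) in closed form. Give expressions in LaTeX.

S(n) = - 4 n^{3} - 14 n^{2} - 16 n + 34

r(k) = (6*k**2 + 20*k + 17)/(6*k**2 + 8*k + 3) after simplifying.
Normal form (A,B,C) = (1, 1, k**2 + 4*k/3 + 1/2).
Set up (1)·f(k+1) − (1)·f(k) − (k**2 + 4*k/3 + 1/2) = 0.
d = 3 from the (0,0,2) case.
Match coefficients ⇒ f(k) = k**2*(2*k + 1)/6.
Certificate R = B(k−1)f/C = k**2*(2*k + 1)/(6*k**2 + 8*k + 3) gives s_k = k**2*(-4*k - 2).
Δs = -12*k**2 - 16*k - 6, as required.
Telescope: S(n) = s_(n+1) − s_(2) = -4*n**3 - 14*n**2 - 16*n - 6 − (-40) = -4*n**3 - 14*n**2 - 16*n + 34.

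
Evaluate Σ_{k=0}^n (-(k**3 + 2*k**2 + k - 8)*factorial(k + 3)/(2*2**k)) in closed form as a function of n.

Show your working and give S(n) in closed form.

S(n) = -12 - n**2*factorial(n + 4)/(2*2**n) + 3*factorial(n + 4)/(2*2**n)

The ratio is (k + 4)*(k + (k + 1)**3 + 2*(k + 1)**2 - 7)/(2*(k**3 + 2*k**2 + k - 8)).
Take A(k)=k/2 + 2, B(k)=1, C(k)=k**3 + 2*k**2 + k - 8.
Key eq: (k/2 + 2)·f(k+1) = (1)·f(k) + (k**3 + 2*k**2 + k - 8).
d = 2 from the (1,0,3) case.
Match coefficients ⇒ f(k) = 2*(k**2 - 2*k - 2).
Then R = B(k−1)f/C = 2*(k**2 - 2*k - 2)/(k**3 + 2*k**2 + k - 8), so s_k = R(k)·t_k = (-k**2 + 2*k + 2)*factorial(k + 3)/2**k.
Verify: -(k**3 + 2*k**2 + k - 8)*factorial(k + 3)/(2*2**k) matches t_k.
s_(n+1) = -2**(-n - 1)*(n**2 - 3)*factorial(n + 4) and s_(0) = 12, so S(n) = -12 - n**2*factorial(n + 4)/(2*2**n) + 3*factorial(n + 4)/(2*2**n).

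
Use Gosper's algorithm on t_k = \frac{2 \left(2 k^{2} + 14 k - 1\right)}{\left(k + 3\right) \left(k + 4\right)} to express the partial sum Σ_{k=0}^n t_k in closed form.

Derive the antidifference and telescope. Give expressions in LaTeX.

S(n) = \frac{2 \left(6 n^{2} + 5 n - 1\right)}{3 \left(n + 4\right)}

The ratio is (k + 3)*(14*k + 2*(k + 1)**2 + 13)/((k + 5)*(2*k**2 + 14*k - 1)).
Gosper form: A/B · C(k+1)/C(k) with A=k + 3, B=k + 5, C=k**2 + 7*k - 1/2.
Solve (k + 3)·f(k+1) − (k + 4)·f(k) = k**2 + 7*k - 1/2.
d = 2 from the (1,1,2) case.
Solving with deg f ≤ 2: f(k) = k*(6*k - 7)/6.
R(k) = B(k−1)·f(k)/C(k) = k*(k + 4)*(6*k - 7)/(3*(2*k**2 + 14*k - 1)); s_k = R·t_k = 2*k*(6*k - 7)/(3*(k + 3)).
Check: Δs_k = 2*(2*k**2 + 14*k - 1)/(k**2 + 7*k + 12). ✓
Evaluate: s_(n+1) = 2*(6*n**2 + 5*n - 1)/(3*(n + 4)); subtract s_(0) = 0 ⇒ S(n) = 2*(6*n**2 + 5*n - 1)/(3*(n + 4)).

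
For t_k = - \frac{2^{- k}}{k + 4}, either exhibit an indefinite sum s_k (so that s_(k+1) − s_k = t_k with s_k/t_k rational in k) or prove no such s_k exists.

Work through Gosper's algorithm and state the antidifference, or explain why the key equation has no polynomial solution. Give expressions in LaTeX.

none (Gosper's algorithm certifies no s_k)

Compute t_(k+1)/t_k: get (k + 4)/(2*(k + 5)).
Normal form (A,B,C) = (k/2 + 2, k + 5, 1).
Key eq: (k/2 + 2)·f(k+1) = (k + 4)·f(k) + (1).
From deg A=1, deg B=1, deg C=0: d=-1.
Negative degree bound (-1): no f exists, t_k not Gosper-summable.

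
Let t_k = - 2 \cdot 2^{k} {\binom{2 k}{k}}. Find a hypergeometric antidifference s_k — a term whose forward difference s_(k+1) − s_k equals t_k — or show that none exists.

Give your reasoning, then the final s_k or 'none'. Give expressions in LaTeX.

no hypergeometric antidifference exists

r(k) = 4*(2*k + 1)/(k + 1) after simplifying.
Gosper form: A/B · C(k+1)/C(k) with A=8*k + 4, B=k + 1, C=1.
f must satisfy (8*k + 4)·f(k+1) − (k)·f(k) = 1.
From deg A=1, deg B=1, deg C=0: d=-1.
Bound -1 < 0, so the key equation has no polynomial solution.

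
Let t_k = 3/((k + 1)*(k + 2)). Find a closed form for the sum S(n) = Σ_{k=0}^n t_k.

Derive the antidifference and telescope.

S(n) = 3*(n + 1)/(n + 2)

The ratio is (k + 1)/(k + 3).
So A=k + 1 and B=k + 3, with C=1.
Solve (k + 1)·f(k+1) − (k + 2)·f(k) = 1.
Bound: deg f ≤ 1.
Solving with deg f ≤ 1: f(k) = k.
So s_k = (B(k−1)f/C)·t_k = (k*(k + 2))·t_k = 3*k/(k + 1).
Check: Δs_k = 3/(k**2 + 3*k + 2). ✓
s_(n+1) = 3*(n + 1)/(n + 2) and s_(0) = 0, so S(n) = 3*(n + 1)/(n + 2).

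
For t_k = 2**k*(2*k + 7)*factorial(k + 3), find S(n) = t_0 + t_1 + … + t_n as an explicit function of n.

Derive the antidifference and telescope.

S(n) = 2*2**n*factorial(n + 4) - 6

The ratio is 2*(k + 4)*(2*k + 9)/(2*k + 7).
Factor: A=2*k + 8; B=1; C=k + 7/2.
Set up (2*k + 8)·f(k+1) − (1)·f(k) − (k + 7/2) = 0.
deg f ≤ 0 (via 1,0,1).
Coefficient equations give f(k) = 1/2.
Then R = B(k−1)f/C = 1/(2*k + 7), so s_k = R(k)·t_k = 2**k*factorial(k + 3).
Verify: 2**k*(2*k + 7)*factorial(k + 3) matches t_k.
s_(n+1) = 2**(n + 1)*factorial(n + 4) and s_(0) = 6, so S(n) = 2*2**n*factorial(n + 4) - 6.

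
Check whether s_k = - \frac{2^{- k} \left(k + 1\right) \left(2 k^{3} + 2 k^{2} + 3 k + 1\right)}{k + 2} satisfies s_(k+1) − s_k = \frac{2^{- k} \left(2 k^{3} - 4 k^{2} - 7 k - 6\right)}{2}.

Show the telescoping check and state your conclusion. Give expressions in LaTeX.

Invalid: residual \frac{2^{- k} \left(- 2 k^{4} - 4 k^{3} + 11 k^{2} + 14 k + 10\right)}{2 \left(k^{2} + 5 k + 6\right)} ≠ 0.

s_(k+1) = (-2*k**4 - 12*k**3 - 29*k**2 - 34*k - 16)/(2*2**k*(k + 3))
s_(k+1) − s_k = (2*k**5 + 4*k**4 - 19*k**3 - 54*k**2 - 58*k - 26)/(2*2**k*(k**2 + 5*k + 6))
(s_(k+1) − s_k) − t_k = (-2*k**4 - 4*k**3 + 11*k**2 + 14*k + 10)/(2*2**k*(k**2 + 5*k + 6))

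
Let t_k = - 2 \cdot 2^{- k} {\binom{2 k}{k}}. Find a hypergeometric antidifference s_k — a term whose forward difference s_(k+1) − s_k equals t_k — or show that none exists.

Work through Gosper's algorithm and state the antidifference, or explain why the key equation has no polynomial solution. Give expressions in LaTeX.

Step 1: r(k) = (2*k + 1)/(k + 1).
Gosper form: A/B · C(k+1)/C(k) with A=2*k + 1, B=k + 1, C=1.
Solve (2*k + 1)·f(k+1) − (k)·f(k) = 1.
Bound: deg f ≤ -1.
d = -1 < 0 ⇒ no nonzero polynomial f; not summable.

none — t_k is not Gosper-summable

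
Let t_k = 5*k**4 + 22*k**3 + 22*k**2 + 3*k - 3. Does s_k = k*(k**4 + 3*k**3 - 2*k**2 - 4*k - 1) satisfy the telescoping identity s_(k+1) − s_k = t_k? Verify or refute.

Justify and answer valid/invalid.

valid; difference matches t_k

s_(k+1) = k**5 + 8*k**4 + 20*k**3 + 18*k**2 + 2*k - 3
s_(k+1) − s_k = 5*k**4 + 22*k**3 + 22*k**2 + 3*k - 3
(s_(k+1) − s_k) − t_k = 0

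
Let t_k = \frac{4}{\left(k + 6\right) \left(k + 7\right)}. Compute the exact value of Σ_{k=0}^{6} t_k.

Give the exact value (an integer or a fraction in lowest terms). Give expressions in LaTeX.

t_(k+1)/t_k = (k + 6)/(k + 8).
Gosper form: A/B · C(k+1)/C(k) with A=k + 6, B=k + 8, C=1.
Key eq: (k + 6)·f(k+1) = (k + 7)·f(k) + (1).
Bound: deg f ≤ 1.
A polynomial solution: f(k) = k/6.
R(k) = B(k−1)·f(k)/C(k) = k*(k + 7)/6; s_k = R·t_k = 2*k/(3*(k + 6)).
Verify: 4/(k**2 + 13*k + 42) matches t_k.
Evaluate s at k=7 and k=0: 14/39 and 0; difference 14/39.

Σ = 14/39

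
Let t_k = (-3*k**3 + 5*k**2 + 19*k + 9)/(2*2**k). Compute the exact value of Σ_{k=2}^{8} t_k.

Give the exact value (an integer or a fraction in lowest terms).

r(k) = (3*k**3 + 4*k**2 - 20*k - 30)/(2*(3*k**3 - 5*k**2 - 19*k - 9)) after simplifying.
Factor: A=1/2; B=1; C=k**3 - 5*k**2/3 - 19*k/3 - 3.
Set up (1/2)·f(k+1) − (1)·f(k) − (k**3 - 5*k**2/3 - 19*k/3 - 3) = 0.
Bound: deg f ≤ 3.
A polynomial solution: f(k) = -2*(3*k**3 + 4*k**2 - 2*k - 4)/3.
R(k) = B(k−1)·f(k)/C(k) = -2*(3*k**3 + 4*k**2 - 2*k - 4)/(3*k**3 - 5*k**2 - 19*k - 9); s_k = R·t_k = (3*k**3 + 4*k**2 - 2*k - 4)/2**k.
s_(k+1) − s_k = (-3*k**3 + 5*k**2 + 19*k + 9)/(2*2**k) = t_k.
Σ_(k=2)^(8) t_k = s_(9) − s_(2) = 2489/512 − (8) = -1607/512.

Σ = -1607/512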